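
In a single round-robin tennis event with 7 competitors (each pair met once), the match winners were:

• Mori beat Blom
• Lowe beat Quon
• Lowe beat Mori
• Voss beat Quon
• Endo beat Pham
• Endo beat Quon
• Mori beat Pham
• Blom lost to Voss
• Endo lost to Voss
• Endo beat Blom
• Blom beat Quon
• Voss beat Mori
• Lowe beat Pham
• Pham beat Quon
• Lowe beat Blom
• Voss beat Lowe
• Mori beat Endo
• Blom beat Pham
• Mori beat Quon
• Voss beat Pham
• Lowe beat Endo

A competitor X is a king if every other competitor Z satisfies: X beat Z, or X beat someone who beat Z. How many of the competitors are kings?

1

Pham cannot reach Endo, Mori, Voss, Blom, Lowe in two steps.
Endo cannot reach Mori, Voss, Lowe in two steps.
Mori cannot reach Voss, Lowe in two steps.
Voss reaches everyone (king).
Blom cannot reach Endo, Mori, Voss, Lowe in two steps.
Lowe cannot reach Voss in two steps.
Quon cannot reach Pham, Endo, Mori, Voss, Blom, Lowe in two steps.
Kings: Voss — 1.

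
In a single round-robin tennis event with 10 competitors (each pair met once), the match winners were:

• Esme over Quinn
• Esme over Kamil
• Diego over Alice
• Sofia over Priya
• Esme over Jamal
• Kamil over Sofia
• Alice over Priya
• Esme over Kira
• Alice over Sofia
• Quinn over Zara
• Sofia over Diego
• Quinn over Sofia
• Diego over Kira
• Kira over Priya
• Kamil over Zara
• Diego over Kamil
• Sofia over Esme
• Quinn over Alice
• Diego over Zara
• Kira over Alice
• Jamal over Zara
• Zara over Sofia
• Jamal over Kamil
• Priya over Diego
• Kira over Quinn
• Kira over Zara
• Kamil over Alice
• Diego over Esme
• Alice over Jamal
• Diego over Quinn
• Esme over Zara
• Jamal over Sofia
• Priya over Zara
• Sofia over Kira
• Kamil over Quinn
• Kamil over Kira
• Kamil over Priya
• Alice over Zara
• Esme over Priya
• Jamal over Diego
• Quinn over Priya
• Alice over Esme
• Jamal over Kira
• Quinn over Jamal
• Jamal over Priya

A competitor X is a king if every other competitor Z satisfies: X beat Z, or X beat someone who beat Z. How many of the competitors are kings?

7

Priya cannot reach Jamal in two steps.
Quinn reaches everyone (king).
Kira cannot reach Kamil in two steps.
Alice reaches everyone (king).
Kamil reaches everyone (king).
Zara cannot reach Quinn, Alice, Kamil, Jamal in two steps.
Esme reaches everyone (king).
Jamal reaches everyone (king).
Sofia reaches everyone (king).
Diego reaches everyone (king).
Kings: Quinn, Alice, Kamil, Esme, Jamal, Sofia, Diego — 7.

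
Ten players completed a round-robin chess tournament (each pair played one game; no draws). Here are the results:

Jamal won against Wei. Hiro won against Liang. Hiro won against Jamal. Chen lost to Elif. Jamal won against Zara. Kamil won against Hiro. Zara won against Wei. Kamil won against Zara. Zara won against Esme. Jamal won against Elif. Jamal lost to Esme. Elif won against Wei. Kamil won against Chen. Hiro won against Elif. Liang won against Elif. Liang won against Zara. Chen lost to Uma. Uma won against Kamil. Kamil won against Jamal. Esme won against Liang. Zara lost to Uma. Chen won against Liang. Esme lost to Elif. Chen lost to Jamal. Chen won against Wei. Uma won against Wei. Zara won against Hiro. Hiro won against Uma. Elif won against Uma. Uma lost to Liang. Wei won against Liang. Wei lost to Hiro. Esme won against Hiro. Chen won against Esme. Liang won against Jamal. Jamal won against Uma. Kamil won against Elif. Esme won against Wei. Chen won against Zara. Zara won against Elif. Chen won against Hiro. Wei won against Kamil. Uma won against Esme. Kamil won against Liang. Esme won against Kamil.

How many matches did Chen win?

5

Chen's results: beat Hiro, Wei, Liang, Zara, Esme; lost to Jamal, Uma, Elif, Kamil.
That is 5 wins.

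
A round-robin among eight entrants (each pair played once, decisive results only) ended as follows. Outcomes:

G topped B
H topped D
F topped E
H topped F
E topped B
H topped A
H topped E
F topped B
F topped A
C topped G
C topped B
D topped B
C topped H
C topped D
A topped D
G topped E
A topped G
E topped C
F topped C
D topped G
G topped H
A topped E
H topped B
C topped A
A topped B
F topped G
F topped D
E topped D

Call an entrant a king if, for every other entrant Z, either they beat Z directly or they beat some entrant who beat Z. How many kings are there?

A cannot reach F in two steps.
B cannot reach A, C, D, E, F, G, H in two steps.
C reaches everyone (king).
D cannot reach A, C, F in two steps.
E cannot reach F in two steps.
F reaches everyone (king).
G reaches everyone (king).
H reaches everyone (king).
Kings: C, F, G, H — 4.

4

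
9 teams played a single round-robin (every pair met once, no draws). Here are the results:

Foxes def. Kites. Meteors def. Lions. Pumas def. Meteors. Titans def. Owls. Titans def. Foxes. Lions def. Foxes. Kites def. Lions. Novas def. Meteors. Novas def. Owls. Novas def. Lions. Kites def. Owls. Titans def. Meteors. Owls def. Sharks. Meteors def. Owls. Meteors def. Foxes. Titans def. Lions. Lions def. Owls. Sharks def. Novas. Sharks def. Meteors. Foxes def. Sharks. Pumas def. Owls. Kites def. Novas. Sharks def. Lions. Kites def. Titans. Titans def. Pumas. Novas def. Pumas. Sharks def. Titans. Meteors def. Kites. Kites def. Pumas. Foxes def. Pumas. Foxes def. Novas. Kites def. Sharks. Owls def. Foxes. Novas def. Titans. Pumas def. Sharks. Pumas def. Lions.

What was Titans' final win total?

Titans' results: beat Foxes, Meteors, Owls, Lions, Pumas; lost to Sharks, Novas, Kites.
That is 5 wins.

5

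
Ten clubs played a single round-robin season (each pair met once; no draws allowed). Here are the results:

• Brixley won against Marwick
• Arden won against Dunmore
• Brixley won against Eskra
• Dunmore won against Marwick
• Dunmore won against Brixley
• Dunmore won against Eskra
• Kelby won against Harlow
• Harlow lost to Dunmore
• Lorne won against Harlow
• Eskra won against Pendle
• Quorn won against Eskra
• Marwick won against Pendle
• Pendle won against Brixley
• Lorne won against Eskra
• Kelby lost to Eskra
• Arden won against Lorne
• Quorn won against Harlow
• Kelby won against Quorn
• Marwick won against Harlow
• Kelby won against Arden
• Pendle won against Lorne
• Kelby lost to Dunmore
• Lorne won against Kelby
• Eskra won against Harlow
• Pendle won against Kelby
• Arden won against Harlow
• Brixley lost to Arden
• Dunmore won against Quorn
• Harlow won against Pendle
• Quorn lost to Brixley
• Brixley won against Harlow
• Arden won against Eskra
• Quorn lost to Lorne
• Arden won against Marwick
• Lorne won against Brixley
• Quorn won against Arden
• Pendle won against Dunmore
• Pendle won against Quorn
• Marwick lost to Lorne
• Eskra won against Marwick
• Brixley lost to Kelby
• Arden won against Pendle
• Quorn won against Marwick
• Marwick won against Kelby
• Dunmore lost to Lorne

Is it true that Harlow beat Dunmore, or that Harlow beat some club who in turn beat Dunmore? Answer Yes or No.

Yes

Harlow did not beat Dunmore directly.
Harlow beat Pendle. Of those, Pendle beat Dunmore.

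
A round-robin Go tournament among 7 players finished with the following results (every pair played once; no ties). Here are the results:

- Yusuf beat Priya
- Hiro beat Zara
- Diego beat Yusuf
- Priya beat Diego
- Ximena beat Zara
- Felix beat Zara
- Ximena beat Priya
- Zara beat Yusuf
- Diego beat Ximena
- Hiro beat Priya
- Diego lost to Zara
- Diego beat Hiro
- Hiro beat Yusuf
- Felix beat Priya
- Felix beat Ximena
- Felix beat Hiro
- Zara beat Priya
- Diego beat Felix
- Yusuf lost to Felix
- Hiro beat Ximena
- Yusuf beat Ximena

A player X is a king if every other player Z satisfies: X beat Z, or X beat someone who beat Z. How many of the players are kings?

Zara reaches everyone (king).
Hiro cannot reach Felix in two steps.
Yusuf cannot reach Hiro, Felix in two steps.
Felix reaches everyone (king).
Priya cannot reach Zara in two steps.
Diego reaches everyone (king).
Ximena cannot reach Hiro, Felix in two steps.
Kings: Zara, Felix, Diego — 3.

3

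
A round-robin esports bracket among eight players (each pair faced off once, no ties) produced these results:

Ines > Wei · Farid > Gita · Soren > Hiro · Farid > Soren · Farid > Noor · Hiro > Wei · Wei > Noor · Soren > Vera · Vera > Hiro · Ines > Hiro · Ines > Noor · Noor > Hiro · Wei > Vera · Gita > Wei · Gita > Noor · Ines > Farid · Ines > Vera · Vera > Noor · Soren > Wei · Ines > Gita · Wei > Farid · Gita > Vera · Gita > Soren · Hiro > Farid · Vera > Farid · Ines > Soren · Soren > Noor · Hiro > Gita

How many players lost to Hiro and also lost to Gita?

Hiro beat: Gita, Farid, Wei.
Gita beat: Soren, Vera, Wei, Noor.
Both beat: Wei — 1.

1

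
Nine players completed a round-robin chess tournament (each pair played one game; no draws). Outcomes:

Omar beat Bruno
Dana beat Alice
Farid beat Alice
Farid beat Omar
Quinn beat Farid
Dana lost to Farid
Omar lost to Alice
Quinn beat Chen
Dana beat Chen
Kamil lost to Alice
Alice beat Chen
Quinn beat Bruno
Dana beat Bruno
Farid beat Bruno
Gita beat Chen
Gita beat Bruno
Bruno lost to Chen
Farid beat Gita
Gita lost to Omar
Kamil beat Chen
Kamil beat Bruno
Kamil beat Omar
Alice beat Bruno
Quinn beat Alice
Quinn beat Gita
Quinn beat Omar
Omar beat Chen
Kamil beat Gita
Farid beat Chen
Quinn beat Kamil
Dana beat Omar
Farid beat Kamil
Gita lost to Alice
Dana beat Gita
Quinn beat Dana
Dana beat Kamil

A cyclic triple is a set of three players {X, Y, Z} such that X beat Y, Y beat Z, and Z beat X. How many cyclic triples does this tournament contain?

0

Win totals: Kamil 4, Gita 2, Bruno 0, Omar 3, Dana 6, Chen 1, Quinn 8, Farid 7, Alice 5.
A player with w wins dominates both others in C(w,2) triples; summing gives 6 + 1 + 0 + 3 + 15 + 0 + 28 + 21 + 10 = 84 transitive triples.
Total triples C(9,3) = 84, so cyclic triples = 84 − 84 = 0.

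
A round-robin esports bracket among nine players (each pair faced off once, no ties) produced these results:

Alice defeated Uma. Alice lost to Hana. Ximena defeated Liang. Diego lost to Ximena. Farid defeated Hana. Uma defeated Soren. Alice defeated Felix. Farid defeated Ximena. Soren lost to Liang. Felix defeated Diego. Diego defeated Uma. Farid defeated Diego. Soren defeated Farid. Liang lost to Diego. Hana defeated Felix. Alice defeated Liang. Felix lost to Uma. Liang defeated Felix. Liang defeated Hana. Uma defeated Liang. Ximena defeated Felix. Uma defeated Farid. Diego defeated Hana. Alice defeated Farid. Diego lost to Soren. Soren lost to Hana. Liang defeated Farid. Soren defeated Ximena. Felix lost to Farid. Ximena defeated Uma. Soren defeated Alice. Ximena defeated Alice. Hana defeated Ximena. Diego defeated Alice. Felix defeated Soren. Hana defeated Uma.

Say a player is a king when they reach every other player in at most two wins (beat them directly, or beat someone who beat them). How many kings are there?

Alice reaches everyone (king).
Hana reaches everyone (king).
Uma reaches everyone (king).
Ximena reaches everyone (king).
Liang reaches everyone (king).
Diego reaches everyone (king).
Soren reaches everyone (king).
Felix reaches everyone (king).
Farid reaches everyone (king).
Kings: Alice, Hana, Uma, Ximena, Liang, Diego, Soren, Felix, Farid — 9.

9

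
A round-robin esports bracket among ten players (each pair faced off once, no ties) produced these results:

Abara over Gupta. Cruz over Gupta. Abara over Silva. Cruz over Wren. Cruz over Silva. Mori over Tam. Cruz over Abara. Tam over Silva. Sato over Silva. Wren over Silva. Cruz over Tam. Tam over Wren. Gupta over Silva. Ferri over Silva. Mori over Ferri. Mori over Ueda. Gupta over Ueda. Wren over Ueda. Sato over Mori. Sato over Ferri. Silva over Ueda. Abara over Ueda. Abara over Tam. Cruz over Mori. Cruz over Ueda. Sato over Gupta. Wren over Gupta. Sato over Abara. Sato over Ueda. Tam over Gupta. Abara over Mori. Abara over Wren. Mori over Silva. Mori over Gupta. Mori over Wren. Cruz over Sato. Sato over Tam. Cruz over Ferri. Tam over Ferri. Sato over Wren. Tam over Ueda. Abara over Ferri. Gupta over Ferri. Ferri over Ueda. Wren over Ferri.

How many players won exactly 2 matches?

1

Win totals: Sato 8, Cruz 9, Ferri 2, Gupta 3, Ueda 0, Mori 6, Abara 7, Tam 5, Wren 4, Silva 1.
Exactly 2: Ferri — 1 player.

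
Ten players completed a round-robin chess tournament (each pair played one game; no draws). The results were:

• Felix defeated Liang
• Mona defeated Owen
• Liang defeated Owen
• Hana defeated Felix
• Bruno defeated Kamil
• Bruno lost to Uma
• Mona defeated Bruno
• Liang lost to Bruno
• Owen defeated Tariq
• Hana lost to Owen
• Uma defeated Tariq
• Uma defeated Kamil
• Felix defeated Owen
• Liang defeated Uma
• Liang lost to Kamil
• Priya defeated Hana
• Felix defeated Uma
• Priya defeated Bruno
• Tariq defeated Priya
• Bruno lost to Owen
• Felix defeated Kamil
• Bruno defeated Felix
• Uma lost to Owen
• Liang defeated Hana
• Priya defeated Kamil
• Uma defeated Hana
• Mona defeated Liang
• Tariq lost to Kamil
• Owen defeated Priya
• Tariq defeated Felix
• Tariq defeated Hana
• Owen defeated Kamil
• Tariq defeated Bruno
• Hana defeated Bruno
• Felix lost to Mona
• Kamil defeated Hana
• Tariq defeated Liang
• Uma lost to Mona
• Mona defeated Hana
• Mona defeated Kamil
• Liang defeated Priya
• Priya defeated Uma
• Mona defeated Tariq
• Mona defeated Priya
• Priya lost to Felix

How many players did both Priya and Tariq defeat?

2

Priya beat: Bruno, Kamil, Uma, Hana.
Tariq beat: Felix, Priya, Bruno, Liang, Hana.
Both beat: Bruno, Hana — 2.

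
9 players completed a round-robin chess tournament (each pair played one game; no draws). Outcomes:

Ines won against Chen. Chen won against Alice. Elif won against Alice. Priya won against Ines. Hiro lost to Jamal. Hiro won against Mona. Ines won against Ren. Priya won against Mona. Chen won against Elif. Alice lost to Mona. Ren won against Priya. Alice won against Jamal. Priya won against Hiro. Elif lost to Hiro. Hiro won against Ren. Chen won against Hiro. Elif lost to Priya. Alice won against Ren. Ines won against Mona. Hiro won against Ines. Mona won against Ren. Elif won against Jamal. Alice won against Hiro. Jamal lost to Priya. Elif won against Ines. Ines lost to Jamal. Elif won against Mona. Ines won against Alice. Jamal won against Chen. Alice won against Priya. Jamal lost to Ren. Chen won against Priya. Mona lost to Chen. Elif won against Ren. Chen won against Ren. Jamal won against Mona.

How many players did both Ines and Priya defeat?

1

Ines beat: Ren, Chen, Alice, Mona.
Priya beat: Hiro, Mona, Jamal, Elif, Ines.
Both beat: Mona — 1.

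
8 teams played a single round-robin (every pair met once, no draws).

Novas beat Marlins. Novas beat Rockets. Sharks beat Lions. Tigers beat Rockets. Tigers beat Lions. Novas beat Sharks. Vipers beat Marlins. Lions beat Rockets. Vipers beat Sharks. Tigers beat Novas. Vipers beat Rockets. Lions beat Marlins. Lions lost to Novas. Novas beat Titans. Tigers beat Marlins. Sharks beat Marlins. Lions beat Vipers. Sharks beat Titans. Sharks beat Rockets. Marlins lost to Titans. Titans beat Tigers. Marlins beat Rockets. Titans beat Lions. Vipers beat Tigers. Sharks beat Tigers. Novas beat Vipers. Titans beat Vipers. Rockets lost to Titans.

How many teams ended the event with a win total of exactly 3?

Win totals: Rockets 0, Sharks 5, Tigers 4, Novas 6, Titans 5, Marlins 1, Lions 3, Vipers 4.
Exactly 3: Lions — 1 team.

1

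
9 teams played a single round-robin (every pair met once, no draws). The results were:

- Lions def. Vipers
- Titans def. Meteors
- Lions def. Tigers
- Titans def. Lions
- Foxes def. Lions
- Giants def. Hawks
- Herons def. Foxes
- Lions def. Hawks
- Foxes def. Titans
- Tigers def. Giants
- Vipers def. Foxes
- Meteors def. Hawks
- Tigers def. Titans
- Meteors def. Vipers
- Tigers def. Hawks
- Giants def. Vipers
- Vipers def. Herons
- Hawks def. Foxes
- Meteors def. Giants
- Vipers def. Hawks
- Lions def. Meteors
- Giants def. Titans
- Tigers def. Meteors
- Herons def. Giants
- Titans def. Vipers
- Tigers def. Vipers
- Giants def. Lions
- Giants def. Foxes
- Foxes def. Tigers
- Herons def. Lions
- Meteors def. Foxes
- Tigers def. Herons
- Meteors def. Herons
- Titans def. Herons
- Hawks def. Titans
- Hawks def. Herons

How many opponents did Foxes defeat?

3

Foxes' results: beat Lions, Titans, Tigers; lost to Herons, Giants, Meteors, Hawks, Vipers.
That is 3 wins.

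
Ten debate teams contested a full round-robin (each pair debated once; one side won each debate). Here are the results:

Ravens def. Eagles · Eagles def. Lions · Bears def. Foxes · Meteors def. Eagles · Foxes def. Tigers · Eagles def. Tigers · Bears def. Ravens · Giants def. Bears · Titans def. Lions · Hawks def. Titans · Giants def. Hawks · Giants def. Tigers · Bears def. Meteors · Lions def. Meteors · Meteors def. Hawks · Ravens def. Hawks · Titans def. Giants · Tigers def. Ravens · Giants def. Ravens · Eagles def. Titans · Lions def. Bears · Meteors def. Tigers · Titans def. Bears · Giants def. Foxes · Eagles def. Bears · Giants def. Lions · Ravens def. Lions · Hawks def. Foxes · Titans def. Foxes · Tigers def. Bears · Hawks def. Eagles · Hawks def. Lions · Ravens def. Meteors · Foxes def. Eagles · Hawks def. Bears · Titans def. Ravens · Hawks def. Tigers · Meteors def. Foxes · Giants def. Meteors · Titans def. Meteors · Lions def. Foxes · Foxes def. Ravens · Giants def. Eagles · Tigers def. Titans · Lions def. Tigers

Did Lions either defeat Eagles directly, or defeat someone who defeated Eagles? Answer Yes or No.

Lions did not beat Eagles directly.
Lions beat Foxes, Meteors, Bears, Tigers. Of those, Foxes beat Eagles.

Yes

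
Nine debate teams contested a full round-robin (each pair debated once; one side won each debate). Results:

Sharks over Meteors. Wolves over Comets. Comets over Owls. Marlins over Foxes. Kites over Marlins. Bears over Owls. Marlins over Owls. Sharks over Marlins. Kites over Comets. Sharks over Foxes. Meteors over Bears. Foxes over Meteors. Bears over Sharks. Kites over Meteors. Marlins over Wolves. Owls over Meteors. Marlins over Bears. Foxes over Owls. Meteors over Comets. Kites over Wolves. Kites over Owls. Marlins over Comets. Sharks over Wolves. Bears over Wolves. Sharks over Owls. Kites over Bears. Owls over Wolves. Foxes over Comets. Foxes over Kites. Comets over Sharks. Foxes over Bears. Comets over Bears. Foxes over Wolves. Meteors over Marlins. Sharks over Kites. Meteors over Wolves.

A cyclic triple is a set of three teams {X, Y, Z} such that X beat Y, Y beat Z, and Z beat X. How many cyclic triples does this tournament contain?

16

Win totals: Kites 6, Foxes 6, Marlins 5, Bears 3, Sharks 6, Wolves 1, Comets 3, Owls 2, Meteors 4.
A team with w wins dominates both others in C(w,2) triples; summing gives 15 + 15 + 10 + 3 + 15 + 0 + 3 + 1 + 6 = 68 transitive triples.
Total triples C(9,3) = 84, so cyclic triples = 84 − 68 = 16.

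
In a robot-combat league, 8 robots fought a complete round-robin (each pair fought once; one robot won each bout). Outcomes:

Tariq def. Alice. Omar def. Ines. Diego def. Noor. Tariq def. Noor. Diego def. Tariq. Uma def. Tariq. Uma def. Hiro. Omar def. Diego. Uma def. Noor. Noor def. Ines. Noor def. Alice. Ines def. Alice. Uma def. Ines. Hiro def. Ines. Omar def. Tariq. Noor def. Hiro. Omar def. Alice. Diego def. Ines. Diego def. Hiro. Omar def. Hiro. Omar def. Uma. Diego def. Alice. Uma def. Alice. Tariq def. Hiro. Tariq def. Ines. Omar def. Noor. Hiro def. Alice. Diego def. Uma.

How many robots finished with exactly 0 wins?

Win totals: Diego 6, Omar 7, Uma 5, Hiro 2, Tariq 4, Noor 3, Ines 1, Alice 0.
Exactly 0: Alice — 1 robot.

1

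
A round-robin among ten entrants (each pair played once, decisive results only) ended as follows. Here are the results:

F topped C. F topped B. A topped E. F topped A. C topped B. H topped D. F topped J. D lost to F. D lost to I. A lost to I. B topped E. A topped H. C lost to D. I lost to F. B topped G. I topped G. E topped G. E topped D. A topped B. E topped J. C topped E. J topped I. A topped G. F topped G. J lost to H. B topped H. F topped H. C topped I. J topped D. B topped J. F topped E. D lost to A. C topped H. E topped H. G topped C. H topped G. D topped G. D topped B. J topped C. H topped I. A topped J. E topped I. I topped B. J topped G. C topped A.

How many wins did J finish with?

4

J's results: beat C, D, G, I; lost to A, B, E, F, H.
That is 4 wins.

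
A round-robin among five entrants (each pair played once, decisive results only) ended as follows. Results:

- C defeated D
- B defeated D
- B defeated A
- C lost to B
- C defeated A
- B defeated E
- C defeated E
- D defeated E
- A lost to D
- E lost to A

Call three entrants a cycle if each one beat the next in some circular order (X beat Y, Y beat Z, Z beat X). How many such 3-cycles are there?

0

Of the C(5,3) = 10 triples, the cyclic ones are: none.
That is 0.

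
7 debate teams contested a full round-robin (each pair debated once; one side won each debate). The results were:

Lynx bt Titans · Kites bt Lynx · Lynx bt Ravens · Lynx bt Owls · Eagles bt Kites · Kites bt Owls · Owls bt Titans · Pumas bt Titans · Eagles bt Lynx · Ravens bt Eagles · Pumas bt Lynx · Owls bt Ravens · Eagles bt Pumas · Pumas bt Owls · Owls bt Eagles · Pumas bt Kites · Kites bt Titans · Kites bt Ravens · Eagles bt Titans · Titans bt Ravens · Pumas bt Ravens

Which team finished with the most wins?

Pumas

Win totals: Lynx 3, Ravens 1, Kites 4, Owls 3, Pumas 5, Titans 1, Eagles 4.
Pumas leads with 5 wins (next highest: 4).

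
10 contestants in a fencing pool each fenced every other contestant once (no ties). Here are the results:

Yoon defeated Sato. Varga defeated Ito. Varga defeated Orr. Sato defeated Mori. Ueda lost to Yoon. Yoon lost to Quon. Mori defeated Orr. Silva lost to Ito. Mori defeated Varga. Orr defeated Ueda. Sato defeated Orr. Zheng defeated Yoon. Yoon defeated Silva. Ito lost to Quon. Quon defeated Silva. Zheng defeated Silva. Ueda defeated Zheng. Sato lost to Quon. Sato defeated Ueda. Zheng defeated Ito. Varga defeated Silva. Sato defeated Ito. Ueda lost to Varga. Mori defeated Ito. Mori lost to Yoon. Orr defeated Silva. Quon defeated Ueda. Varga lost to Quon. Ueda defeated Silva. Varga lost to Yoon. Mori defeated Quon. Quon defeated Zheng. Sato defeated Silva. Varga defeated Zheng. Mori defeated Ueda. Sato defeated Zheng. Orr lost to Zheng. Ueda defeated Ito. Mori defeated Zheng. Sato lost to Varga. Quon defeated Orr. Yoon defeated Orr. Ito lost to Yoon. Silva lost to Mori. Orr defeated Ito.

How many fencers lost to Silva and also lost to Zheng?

0

Silva beat: no one.
Zheng beat: Orr, Ito, Yoon, Silva.
No one was beaten by both.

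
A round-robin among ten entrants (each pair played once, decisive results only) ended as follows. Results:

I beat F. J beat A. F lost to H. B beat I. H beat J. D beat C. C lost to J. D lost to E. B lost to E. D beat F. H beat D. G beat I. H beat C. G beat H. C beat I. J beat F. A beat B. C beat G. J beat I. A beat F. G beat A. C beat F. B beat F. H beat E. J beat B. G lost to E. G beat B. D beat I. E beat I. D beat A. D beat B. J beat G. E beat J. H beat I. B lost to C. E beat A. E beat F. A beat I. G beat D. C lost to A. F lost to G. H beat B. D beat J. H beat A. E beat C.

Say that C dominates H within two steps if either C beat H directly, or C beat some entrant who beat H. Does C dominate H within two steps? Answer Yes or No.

C did not beat H directly.
C beat B, F, G, I. Of those, G beat H.

Yes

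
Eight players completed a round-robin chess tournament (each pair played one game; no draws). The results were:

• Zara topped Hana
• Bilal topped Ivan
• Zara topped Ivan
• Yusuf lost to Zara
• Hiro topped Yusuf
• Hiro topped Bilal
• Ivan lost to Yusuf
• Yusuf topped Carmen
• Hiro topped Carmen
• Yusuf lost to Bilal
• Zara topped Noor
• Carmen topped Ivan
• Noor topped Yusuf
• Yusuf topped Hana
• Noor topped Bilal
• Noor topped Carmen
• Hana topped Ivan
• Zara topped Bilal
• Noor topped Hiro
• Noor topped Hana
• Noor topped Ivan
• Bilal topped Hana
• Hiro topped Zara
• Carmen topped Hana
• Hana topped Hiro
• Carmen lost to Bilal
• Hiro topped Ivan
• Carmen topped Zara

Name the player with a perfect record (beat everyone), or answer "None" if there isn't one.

None

Highest win total is Noor with 6 (out of 7 possible).
Noor lost to Zara, so no player went undefeated.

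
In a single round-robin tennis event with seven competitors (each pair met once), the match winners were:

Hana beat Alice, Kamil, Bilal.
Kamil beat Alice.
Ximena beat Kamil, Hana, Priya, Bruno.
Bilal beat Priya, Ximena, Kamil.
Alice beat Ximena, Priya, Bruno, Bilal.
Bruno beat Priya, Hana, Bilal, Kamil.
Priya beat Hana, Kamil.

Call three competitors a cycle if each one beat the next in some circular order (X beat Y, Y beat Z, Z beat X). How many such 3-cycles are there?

10

Win totals: Alice 4, Kamil 1, Bruno 4, Hana 3, Bilal 3, Priya 2, Ximena 4.
A competitor with w wins dominates both others in C(w,2) triples; summing gives 6 + 0 + 6 + 3 + 3 + 1 + 6 = 25 transitive triples.
Total triples C(7,3) = 35, so cyclic triples = 35 − 25 = 10.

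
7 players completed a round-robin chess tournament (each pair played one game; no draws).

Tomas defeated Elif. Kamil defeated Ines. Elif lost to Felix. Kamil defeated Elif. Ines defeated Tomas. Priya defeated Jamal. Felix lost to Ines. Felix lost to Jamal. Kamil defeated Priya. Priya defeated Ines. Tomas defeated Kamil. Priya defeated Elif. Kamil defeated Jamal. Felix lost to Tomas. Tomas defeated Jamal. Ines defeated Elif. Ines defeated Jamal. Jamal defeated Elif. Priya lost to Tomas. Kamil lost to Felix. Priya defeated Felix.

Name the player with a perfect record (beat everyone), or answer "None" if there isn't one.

Highest win total is Tomas with 5 (out of 6 possible).
Tomas lost to Ines, so no player went undefeated.

None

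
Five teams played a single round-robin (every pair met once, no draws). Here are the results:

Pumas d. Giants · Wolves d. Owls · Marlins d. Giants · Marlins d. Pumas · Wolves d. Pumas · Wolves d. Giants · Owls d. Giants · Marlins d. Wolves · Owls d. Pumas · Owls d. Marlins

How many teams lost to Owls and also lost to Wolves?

Owls beat: Marlins, Pumas, Giants.
Wolves beat: Pumas, Owls, Giants.
Both beat: Pumas, Giants — 2.

2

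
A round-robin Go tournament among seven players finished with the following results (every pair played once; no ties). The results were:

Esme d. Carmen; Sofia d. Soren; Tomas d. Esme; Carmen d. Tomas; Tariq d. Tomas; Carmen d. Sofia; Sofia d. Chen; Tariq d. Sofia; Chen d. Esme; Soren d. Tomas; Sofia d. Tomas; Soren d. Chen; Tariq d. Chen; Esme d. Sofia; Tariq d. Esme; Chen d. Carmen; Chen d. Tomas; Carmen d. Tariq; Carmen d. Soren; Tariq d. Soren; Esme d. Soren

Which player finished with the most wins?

Win totals: Carmen 4, Esme 3, Sofia 3, Tariq 5, Tomas 1, Soren 2, Chen 3.
Tariq leads with 5 wins (next highest: 4).

Tariq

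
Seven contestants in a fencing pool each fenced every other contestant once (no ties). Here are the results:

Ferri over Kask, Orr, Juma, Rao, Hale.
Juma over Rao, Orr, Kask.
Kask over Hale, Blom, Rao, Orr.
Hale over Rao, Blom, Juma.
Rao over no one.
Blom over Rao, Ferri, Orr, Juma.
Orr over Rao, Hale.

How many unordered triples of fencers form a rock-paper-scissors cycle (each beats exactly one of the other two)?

Win totals: Rao 0, Blom 4, Ferri 5, Kask 4, Orr 2, Hale 3, Juma 3.
A fencer with w wins dominates both others in C(w,2) triples; summing gives 0 + 6 + 10 + 6 + 1 + 3 + 3 = 29 transitive triples.
Total triples C(7,3) = 35, so cyclic triples = 35 − 29 = 6.

6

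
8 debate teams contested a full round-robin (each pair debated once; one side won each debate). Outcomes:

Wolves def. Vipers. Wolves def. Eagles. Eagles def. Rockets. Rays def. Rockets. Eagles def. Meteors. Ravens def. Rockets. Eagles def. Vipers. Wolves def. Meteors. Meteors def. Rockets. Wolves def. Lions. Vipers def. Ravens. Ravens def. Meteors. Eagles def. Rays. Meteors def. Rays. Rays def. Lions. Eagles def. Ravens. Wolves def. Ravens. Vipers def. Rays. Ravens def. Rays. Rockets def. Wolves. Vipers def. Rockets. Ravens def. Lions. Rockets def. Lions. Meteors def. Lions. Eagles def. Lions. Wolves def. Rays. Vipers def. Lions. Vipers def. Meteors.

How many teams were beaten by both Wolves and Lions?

0

Wolves beat: Lions, Rays, Vipers, Meteors, Eagles, Ravens.
Lions beat: no one.
No one was beaten by both.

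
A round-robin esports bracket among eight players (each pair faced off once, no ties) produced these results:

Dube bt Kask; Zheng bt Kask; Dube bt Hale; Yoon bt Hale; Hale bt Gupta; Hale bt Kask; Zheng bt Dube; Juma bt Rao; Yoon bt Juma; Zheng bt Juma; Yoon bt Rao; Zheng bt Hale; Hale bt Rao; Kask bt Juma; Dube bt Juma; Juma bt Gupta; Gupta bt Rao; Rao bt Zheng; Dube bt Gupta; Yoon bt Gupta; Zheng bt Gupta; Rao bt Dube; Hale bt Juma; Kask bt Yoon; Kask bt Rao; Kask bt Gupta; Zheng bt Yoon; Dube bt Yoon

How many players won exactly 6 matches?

Win totals: Rao 2, Gupta 1, Zheng 6, Yoon 4, Juma 2, Kask 4, Hale 4, Dube 5.
Exactly 6: Zheng — 1 player.

1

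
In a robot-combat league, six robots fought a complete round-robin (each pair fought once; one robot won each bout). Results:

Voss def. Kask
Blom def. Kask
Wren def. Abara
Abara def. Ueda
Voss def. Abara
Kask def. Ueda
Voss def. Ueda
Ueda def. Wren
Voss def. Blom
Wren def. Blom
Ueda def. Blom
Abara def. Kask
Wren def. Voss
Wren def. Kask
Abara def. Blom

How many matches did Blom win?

Blom's results: beat Kask; lost to Abara, Ueda, Voss, Wren.
That is 1 win.

1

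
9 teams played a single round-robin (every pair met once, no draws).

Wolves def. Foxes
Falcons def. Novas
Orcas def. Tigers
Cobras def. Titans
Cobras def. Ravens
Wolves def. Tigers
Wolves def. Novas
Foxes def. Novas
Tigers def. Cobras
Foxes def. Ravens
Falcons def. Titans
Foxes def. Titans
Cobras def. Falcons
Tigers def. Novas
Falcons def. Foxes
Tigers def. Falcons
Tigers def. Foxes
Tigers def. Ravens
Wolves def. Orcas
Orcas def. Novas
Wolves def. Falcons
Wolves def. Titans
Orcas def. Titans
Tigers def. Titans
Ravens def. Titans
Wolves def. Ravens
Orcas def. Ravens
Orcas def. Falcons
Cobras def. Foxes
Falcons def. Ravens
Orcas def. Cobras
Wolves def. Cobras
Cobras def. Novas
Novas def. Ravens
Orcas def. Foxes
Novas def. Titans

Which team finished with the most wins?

Win totals: Titans 0, Cobras 5, Foxes 3, Ravens 1, Tigers 6, Wolves 8, Novas 2, Orcas 7, Falcons 4.
Wolves leads with 8 wins (next highest: 7).

Wolves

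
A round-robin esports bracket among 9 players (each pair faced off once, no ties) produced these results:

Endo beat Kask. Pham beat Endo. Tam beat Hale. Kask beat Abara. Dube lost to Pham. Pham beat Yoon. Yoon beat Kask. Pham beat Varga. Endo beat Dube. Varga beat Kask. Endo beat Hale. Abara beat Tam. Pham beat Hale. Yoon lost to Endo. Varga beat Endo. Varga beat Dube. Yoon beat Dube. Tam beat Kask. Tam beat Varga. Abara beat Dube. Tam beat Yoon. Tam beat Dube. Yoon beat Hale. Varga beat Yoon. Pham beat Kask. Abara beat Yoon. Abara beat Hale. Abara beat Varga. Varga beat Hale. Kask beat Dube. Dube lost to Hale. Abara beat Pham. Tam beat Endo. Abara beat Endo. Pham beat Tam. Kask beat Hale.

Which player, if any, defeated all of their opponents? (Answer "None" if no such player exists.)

None

Highest win total is Pham with 7 (out of 8 possible).
Pham lost to Abara, so no player went undefeated.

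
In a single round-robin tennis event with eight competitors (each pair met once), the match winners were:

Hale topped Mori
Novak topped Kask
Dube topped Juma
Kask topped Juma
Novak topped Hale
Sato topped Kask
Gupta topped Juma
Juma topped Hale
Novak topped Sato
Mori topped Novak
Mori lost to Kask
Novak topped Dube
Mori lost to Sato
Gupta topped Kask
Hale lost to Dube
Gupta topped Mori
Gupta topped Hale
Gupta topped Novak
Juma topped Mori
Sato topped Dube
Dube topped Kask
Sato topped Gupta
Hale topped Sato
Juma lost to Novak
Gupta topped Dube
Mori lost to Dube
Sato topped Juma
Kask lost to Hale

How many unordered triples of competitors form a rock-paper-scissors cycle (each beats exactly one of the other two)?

Win totals: Gupta 6, Mori 1, Kask 2, Novak 5, Dube 4, Sato 5, Juma 2, Hale 3.
A competitor with w wins dominates both others in C(w,2) triples; summing gives 15 + 0 + 1 + 10 + 6 + 10 + 1 + 3 = 46 transitive triples.
Total triples C(8,3) = 56, so cyclic triples = 56 − 46 = 10.

10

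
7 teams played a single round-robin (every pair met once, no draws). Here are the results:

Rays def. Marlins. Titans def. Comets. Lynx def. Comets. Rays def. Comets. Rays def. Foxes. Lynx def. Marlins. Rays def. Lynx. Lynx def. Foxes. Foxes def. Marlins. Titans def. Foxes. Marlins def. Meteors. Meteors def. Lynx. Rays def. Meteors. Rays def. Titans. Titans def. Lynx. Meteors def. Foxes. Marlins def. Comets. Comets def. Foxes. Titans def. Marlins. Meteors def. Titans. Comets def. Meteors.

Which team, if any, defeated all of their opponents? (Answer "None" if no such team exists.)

Rays has 6 wins out of 6 opponents — a perfect record.

Rays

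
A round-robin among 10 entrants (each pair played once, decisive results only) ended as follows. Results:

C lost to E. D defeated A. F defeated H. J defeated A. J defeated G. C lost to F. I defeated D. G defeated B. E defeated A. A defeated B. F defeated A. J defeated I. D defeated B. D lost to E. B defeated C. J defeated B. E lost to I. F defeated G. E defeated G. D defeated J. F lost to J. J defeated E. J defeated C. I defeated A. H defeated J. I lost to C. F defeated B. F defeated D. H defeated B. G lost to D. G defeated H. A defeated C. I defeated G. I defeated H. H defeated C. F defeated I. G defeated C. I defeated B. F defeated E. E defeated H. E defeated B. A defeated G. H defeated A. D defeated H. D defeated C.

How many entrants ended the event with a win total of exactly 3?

2

Win totals: A 3, B 1, C 1, D 6, E 6, F 8, G 3, H 4, I 6, J 7.
Exactly 3: A, G — 2 entrants.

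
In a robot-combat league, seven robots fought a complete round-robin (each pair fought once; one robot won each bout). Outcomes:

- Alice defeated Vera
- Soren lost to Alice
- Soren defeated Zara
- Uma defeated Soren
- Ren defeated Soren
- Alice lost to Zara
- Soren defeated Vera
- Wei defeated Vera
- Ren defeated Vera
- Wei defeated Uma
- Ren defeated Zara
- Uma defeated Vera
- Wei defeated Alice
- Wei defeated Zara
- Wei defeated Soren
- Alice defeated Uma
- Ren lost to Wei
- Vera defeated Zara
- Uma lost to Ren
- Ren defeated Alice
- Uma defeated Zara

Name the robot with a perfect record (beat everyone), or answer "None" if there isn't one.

Wei

Wei has 6 wins out of 6 opponents — a perfect record.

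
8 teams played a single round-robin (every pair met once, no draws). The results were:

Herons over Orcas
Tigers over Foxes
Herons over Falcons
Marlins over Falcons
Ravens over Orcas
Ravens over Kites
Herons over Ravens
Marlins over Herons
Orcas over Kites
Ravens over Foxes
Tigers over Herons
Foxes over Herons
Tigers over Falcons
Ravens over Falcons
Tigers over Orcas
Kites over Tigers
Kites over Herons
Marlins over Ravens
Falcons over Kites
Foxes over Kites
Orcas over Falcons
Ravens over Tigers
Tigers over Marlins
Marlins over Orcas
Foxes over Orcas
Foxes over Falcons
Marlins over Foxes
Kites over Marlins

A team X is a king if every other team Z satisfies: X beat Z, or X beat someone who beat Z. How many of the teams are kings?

Ravens reaches everyone (king).
Marlins reaches everyone (king).
Tigers reaches everyone (king).
Kites reaches everyone (king).
Foxes reaches everyone (king).
Herons cannot reach Marlins in two steps.
Falcons cannot reach Ravens, Foxes, Orcas in two steps.
Orcas cannot reach Ravens, Foxes in two steps.
Kings: Ravens, Marlins, Tigers, Kites, Foxes — 5.

5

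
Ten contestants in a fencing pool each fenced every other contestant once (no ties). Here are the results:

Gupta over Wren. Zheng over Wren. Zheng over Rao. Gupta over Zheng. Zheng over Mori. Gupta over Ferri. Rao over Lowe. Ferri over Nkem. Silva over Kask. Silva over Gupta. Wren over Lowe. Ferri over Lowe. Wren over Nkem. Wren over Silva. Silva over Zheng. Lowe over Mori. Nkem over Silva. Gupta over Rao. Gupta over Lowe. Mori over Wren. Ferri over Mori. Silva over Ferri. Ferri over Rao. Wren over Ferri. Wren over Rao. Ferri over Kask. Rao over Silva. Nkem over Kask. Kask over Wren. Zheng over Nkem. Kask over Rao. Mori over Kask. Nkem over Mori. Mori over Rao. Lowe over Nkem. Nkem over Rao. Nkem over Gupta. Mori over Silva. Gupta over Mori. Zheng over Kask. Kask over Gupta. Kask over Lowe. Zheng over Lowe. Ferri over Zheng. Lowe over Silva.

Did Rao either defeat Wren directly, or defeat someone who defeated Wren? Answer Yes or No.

No

Rao did not beat Wren directly.
Rao beat Lowe, Silva, but each of them lost to Wren. No two-step path.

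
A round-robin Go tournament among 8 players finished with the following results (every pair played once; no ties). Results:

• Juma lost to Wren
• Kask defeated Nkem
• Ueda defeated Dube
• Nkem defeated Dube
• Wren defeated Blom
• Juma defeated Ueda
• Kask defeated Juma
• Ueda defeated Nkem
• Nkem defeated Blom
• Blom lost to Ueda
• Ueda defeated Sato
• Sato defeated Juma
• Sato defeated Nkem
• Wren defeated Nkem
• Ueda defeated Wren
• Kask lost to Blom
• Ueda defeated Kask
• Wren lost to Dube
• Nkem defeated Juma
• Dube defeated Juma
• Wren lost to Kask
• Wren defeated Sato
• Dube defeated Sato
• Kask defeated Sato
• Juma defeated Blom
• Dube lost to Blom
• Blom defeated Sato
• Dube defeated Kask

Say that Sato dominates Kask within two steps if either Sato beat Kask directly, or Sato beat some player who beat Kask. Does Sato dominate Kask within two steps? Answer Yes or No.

Sato did not beat Kask directly.
Sato beat Juma, Nkem, but each of them lost to Kask. No two-step path.

No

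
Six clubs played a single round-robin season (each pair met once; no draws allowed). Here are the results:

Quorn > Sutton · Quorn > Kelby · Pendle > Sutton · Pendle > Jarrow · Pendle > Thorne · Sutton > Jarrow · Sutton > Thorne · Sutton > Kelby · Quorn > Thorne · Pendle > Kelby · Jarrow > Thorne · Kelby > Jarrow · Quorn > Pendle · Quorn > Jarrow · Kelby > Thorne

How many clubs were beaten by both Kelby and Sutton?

2

Kelby beat: Jarrow, Thorne.
Sutton beat: Kelby, Jarrow, Thorne.
Both beat: Jarrow, Thorne — 2.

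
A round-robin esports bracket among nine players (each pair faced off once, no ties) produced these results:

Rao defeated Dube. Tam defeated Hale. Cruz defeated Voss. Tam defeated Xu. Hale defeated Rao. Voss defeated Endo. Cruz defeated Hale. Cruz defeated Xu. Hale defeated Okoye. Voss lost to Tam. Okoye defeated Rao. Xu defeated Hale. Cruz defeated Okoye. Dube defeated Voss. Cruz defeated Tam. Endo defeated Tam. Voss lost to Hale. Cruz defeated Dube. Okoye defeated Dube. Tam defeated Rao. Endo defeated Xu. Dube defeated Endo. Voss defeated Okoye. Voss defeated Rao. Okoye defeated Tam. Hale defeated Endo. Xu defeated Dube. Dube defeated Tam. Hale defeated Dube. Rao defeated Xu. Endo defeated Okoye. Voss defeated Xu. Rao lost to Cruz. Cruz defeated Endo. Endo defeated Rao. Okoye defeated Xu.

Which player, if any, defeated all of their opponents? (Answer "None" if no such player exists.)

Cruz

Cruz has 8 wins out of 8 opponents — a perfect record.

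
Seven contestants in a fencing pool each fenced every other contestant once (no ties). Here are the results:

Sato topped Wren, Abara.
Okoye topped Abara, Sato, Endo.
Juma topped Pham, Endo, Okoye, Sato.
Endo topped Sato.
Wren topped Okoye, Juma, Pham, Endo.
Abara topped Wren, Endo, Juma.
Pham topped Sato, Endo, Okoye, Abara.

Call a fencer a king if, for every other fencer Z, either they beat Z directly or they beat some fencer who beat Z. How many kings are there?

5

Abara reaches everyone (king).
Juma reaches everyone (king).
Okoye cannot reach Pham in two steps.
Endo cannot reach Juma, Okoye, Pham in two steps.
Sato reaches everyone (king).
Pham reaches everyone (king).
Wren reaches everyone (king).
Kings: Abara, Juma, Sato, Pham, Wren — 5.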